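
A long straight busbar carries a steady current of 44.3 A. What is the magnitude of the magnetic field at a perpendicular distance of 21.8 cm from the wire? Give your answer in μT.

For an infinitely long straight wire, B = μ₀I/(2πd).
B = (4π×10⁻⁷ × 44.3) / (2π × 0.218) = 4.06×10⁻⁵ T.

B ≈ 40.6 μT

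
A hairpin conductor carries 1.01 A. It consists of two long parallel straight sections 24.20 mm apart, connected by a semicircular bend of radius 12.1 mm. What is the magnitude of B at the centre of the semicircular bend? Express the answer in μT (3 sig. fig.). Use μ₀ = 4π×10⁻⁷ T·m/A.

B ≈ 42.9 μT

The semicircular arc contributes B_arc = μ₀I·π/(4πR) = μ₀I/(4R) = 2.62×10⁻⁵ T.
Each semi-infinite lead is at perpendicular distance R = 0.0121 m from the centre, with the perpendicular foot at its near end, so it contributes μ₀I/(4πR); both point the same way, together 1.67×10⁻⁵ T.
Arc and leads all point the same direction: B = 2.62×10⁻⁵ + 1.67×10⁻⁵ = 4.29×10⁻⁵ T.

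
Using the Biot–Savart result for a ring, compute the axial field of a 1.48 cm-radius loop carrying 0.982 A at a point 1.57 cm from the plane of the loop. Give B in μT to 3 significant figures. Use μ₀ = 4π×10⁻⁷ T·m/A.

B ≈ 13.5 μT

On the axis of a circular loop, B = μ₀IR² / [2(R²+z²)^(3/2)].
R² + z² = (0.0148)² + (0.0157)² = 0.0004655 m², and (R²+z²)^(3/2) = 1.00×10⁻⁵ m³.
B = (4π×10⁻⁷ × 0.982 × 0.000219) / (2 × 1.00×10⁻⁵) = 1.35×10⁻⁵ T.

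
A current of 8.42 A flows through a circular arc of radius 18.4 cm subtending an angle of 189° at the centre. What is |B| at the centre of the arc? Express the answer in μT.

The Biot–Savart field of a circular arc at its centre is B = μ₀Iφ/(4πR), with φ = 3.299 rad.
B = (4π×10⁻⁷ × 8.42 × 3.299) / (4π × 0.184) = 1.51×10⁻⁵ T.

B ≈ 15.1 μT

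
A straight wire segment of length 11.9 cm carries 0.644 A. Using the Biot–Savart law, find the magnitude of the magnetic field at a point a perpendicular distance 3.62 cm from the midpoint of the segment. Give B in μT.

For a finite straight segment, B = (μ₀I/4πd)(sinθ₁ + sinθ₂), where θ₁, θ₂ are the angles from the perpendicular to each end.
The perpendicular from the point meets the wire at its midpoint, so each end is L/2 = 0.0595 m away along the wire.
sinθ₁ = 0.0595/√(0.0595²+0.0362²) = 0.8543; sinθ₂ = 0.0595/√(0.0595²+0.0362²) = 0.8543.
B = (4π×10⁻⁷ × 0.644) / (4π × 0.0362) × (0.8543 + 0.8543) = 3.04×10⁻⁶ T.

B ≈ 3.04 μT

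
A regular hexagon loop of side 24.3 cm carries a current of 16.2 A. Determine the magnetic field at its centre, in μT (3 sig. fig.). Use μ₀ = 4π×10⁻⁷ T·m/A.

Each side is a finite straight segment at perpendicular distance d = a/(2 tan(π/6)) = 0.2104 m from the centre, with end-angles ±π/6.
One side contributes B₁ = (μ₀I/4πd)·2 sin(π/6) = 7.70×10⁻⁶ T.
All 6 sides add in the same direction: B = 6 × 7.70×10⁻⁶ = 4.62×10⁻⁵ T.

B ≈ 46.2 μT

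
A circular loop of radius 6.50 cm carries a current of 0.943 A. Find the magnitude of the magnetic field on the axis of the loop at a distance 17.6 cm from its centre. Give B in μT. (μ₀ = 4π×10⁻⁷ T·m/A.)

B ≈ 0.379 μT

On the axis of a circular loop, B = μ₀IR² / [2(R²+z²)^(3/2)].
R² + z² = (0.065)² + (0.176)² = 0.0352 m², and (R²+z²)^(3/2) = 6.60×10⁻³ m³.
B = (4π×10⁻⁷ × 0.943 × 0.004225) / (2 × 6.60×10⁻³) = 3.79×10⁻⁷ T.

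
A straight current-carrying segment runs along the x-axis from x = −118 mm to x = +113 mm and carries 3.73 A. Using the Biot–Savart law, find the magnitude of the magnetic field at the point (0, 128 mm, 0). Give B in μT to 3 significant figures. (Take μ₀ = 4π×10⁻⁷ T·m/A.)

For a finite straight segment, B = (μ₀I/4πd)(sinθ₁ + sinθ₂), where θ₁, θ₂ are the angles from the perpendicular to each end.
The perpendicular distance is d = 0.128 m; the end-offsets along the wire are a = 0.118 m and b = 0.113 m.
sinθ₁ = 0.118/√(0.118²+0.128²) = 0.6778; sinθ₂ = 0.113/√(0.113²+0.128²) = 0.6618.
B = (4π×10⁻⁷ × 3.73) / (4π × 0.128) × (0.6778 + 0.6618) = 3.90×10⁻⁶ T.

B ≈ 3.90 μT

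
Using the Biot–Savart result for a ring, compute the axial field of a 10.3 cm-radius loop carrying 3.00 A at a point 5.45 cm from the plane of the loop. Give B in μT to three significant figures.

On the axis of a circular loop, B = μ₀IR² / [2(R²+z²)^(3/2)].
R² + z² = (0.103)² + (0.0545)² = 0.01358 m², and (R²+z²)^(3/2) = 1.58×10⁻³ m³.
B = (4π×10⁻⁷ × 3.00 × 0.01061) / (2 × 1.58×10⁻³) = 1.26×10⁻⁵ T.

B ≈ 12.6 μT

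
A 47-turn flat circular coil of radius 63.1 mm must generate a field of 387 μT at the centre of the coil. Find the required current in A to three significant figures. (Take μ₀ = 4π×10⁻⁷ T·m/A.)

I ≈ 0.827 A

For an N-turn coil, B = Nμ₀I/(2R) with R = 0.0631 m, so I = 2RB/(Nμ₀) = 2 × 0.0631 × 3.87×10⁻⁴ / (47 × 4π×10⁻⁷) = 0.827 A.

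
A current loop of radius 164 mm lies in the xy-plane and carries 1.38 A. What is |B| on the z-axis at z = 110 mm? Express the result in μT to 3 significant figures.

On the axis of a circular loop, B = μ₀IR² / [2(R²+z²)^(3/2)].
R² + z² = (0.164)² + (0.11)² = 0.039 m², and (R²+z²)^(3/2) = 7.70×10⁻³ m³.
B = (4π×10⁻⁷ × 1.38 × 0.0269) / (2 × 7.70×10⁻³) = 3.03×10⁻⁶ T.

B ≈ 3.03 μT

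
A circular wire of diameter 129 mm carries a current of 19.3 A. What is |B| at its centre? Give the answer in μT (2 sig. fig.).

B ≈ 190 μT

At the centre of a circular loop the Biot–Savart law gives B = μ₀I/(2R) (so R = 0.0645 m).
B = (4π×10⁻⁷ × 19.3) / (2 × 0.0645) = 1.88×10⁻⁴ T.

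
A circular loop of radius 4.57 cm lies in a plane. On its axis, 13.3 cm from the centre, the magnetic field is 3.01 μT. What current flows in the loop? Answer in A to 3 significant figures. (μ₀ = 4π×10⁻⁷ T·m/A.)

On the axis of a loop, B = μ₀IR²/[2(R²+z²)^(3/2)], so I = 2B(R²+z²)^(3/2)/(μ₀R²).
R² + z² = 0.002088 + 0.01769 = 0.01978 m²; raised to 3/2 gives 2.78×10⁻³ m³.
I = 2 × 3.01×10⁻⁶ × 2.78×10⁻³ / (1.26×10⁻⁶ × 0.002088) = 6.38 A.

I ≈ 6.38 A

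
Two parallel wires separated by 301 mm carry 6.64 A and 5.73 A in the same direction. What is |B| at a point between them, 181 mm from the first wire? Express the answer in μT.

B ≈ 2.21 μT

Each long wire gives B = μ₀I/(2πd). Distances are d₁ = 0.181 m and d₂ = 0.12 m.
B₁ = 7.34×10⁻⁶ T, B₂ = 9.55×10⁻⁶ T.
Between parallel currents the two contributions point in opposite directions, so they subtract. B = |B₁ − B₂| = |7.34×10⁻⁶ − 9.55×10⁻⁶| = 2.21×10⁻⁶ T.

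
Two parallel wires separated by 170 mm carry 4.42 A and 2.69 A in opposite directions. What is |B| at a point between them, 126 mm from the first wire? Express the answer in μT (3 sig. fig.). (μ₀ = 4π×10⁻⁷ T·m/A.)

B ≈ 19.2 μT

Each long wire gives B = μ₀I/(2πd). Distances are d₁ = 0.126 m and d₂ = 0.044 m.
B₁ = 7.02×10⁻⁶ T, B₂ = 1.22×10⁻⁵ T.
Between antiparallel currents both contributions point the same way, so they add. B = B₁ + B₂ = 7.02×10⁻⁶ + 1.22×10⁻⁵ = 1.92×10⁻⁵ T.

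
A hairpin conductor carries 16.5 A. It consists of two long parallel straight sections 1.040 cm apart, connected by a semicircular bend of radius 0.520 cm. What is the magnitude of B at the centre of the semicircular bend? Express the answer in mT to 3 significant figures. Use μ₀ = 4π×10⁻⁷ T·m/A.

The semicircular arc contributes B_arc = μ₀I·π/(4πR) = μ₀I/(4R) = 9.97×10⁻⁴ T.
Each semi-infinite lead is at perpendicular distance R = 0.0052 m from the centre, with the perpendicular foot at its near end, so it contributes μ₀I/(4πR); both point the same way, together 6.35×10⁻⁴ T.
Arc and leads all point the same direction: B = 9.97×10⁻⁴ + 6.35×10⁻⁴ = 1.63×10⁻³ T.

B ≈ 1.63 mT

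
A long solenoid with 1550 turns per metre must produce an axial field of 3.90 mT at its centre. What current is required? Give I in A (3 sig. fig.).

I ≈ 2.00 A

Inside a long solenoid B = μ₀nI with n = 1550 m⁻¹, so I = B/(μ₀n).
I = 3.90×10⁻³ / (4π×10⁻⁷ × 1550) = 2.00 A.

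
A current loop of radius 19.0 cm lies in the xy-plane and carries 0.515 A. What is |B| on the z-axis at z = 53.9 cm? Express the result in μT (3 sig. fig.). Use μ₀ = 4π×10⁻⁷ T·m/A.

B ≈ 0.0626 μT

On the axis of a circular loop, B = μ₀IR² / [2(R²+z²)^(3/2)].
R² + z² = (0.19)² + (0.539)² = 0.3266 m², and (R²+z²)^(3/2) = 0.187 m³.
B = (4π×10⁻⁷ × 0.515 × 0.0361) / (2 × 0.187) = 6.26×10⁻⁸ T.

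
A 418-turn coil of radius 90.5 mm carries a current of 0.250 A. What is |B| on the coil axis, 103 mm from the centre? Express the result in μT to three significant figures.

B ≈ 209 μT

For an N-turn flat coil, B = Nμ₀IR²/[2(R²+z²)^(3/2)] with R = 0.0905 m, z = 0.103 m.
B = 418 × 4.99×10⁻⁷ T = 2.09×10⁻⁴ T.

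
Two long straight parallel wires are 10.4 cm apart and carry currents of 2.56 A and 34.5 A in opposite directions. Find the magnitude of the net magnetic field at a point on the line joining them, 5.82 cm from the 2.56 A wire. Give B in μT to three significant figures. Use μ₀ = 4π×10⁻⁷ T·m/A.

Each long wire gives B = μ₀I/(2πd). Distances are d₁ = 0.0582 m and d₂ = 0.0458 m.
B₁ = 8.80×10⁻⁶ T, B₂ = 1.51×10⁻⁴ T.
Between antiparallel currents both contributions point the same way, so they add. B = B₁ + B₂ = 8.80×10⁻⁶ + 1.51×10⁻⁴ = 1.59×10⁻⁴ T.

B ≈ 159 μT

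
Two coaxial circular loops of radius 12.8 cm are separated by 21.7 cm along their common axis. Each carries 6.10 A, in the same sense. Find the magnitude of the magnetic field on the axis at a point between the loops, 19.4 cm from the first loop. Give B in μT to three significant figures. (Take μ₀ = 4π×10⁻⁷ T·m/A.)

Each loop contributes B = μ₀IR²/[2(R²+z²)^(3/2)] on the axis, with z measured from that loop.
Loop 1 (z = 0.194 m): B₁ = 5.00×10⁻⁶ T. Loop 2 (z = 0.023 m): B₂ = 2.85×10⁻⁵ T.
The fields add: B = B₁ + B₂ = 3.36×10⁻⁵ T.

B ≈ 33.6 μT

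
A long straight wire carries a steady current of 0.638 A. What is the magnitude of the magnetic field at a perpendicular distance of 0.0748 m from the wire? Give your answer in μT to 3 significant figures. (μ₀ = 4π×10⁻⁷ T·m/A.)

For an infinitely long straight wire, B = μ₀I/(2πd).
B = (4π×10⁻⁷ × 0.638) / (2π × 0.0748) = 1.71×10⁻⁶ T.

B ≈ 1.71 μT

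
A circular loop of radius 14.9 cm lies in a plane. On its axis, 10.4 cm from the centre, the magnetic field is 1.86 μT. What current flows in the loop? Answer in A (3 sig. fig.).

I ≈ 0.800 A

On the axis of a loop, B = μ₀IR²/[2(R²+z²)^(3/2)], so I = 2B(R²+z²)^(3/2)/(μ₀R²).
R² + z² = 0.0222 + 0.01082 = 0.03302 m²; raised to 3/2 gives 6.00×10⁻³ m³.
I = 2 × 1.86×10⁻⁶ × 6.00×10⁻³ / (1.26×10⁻⁶ × 0.0222) = 0.800 A.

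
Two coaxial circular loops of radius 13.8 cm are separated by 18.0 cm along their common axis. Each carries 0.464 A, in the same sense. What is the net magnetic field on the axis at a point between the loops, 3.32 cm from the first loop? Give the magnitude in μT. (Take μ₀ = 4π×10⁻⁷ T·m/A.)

B ≈ 2.62 μT

Each loop contributes B = μ₀IR²/[2(R²+z²)^(3/2)] on the axis, with z measured from that loop.
Loop 1 (z = 0.0332 m): B₁ = 1.94×10⁻⁶ T. Loop 2 (z = 0.1468 m): B₂ = 6.79×10⁻⁷ T.
The fields add: B = B₁ + B₂ = 2.62×10⁻⁶ T.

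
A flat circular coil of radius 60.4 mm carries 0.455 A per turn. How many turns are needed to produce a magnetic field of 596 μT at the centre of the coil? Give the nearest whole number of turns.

N = 126

For an N-turn coil, B = Nμ₀I/(2R). A single turn gives B₁ = 4.73×10⁻⁶ T with R = 0.0604 m.
N = B/B₁ = 5.96×10⁻⁴ / 4.73×10⁻⁶ = 125.92.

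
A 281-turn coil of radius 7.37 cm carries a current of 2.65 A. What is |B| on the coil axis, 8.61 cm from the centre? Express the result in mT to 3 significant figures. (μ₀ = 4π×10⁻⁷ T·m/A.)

For an N-turn flat coil, B = Nμ₀IR²/[2(R²+z²)^(3/2)] with R = 0.0737 m, z = 0.0861 m.
B = 281 × 6.21×10⁻⁶ T = 1.75×10⁻³ T.

B ≈ 1.75 mT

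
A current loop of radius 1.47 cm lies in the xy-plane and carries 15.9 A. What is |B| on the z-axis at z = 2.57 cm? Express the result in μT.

On the axis of a circular loop, B = μ₀IR² / [2(R²+z²)^(3/2)].
R² + z² = (0.0147)² + (0.0257)² = 0.0008766 m², and (R²+z²)^(3/2) = 2.60×10⁻⁵ m³.
B = (4π×10⁻⁷ × 15.9 × 0.0002161) / (2 × 2.60×10⁻⁵) = 8.32×10⁻⁵ T.

B ≈ 83.2 μT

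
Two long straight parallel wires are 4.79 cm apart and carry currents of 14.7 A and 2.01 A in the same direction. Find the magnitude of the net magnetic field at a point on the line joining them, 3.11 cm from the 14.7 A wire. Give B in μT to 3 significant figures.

B ≈ 70.6 μT

Each long wire gives B = μ₀I/(2πd). Distances are d₁ = 0.0311 m and d₂ = 0.0168 m.
B₁ = 9.45×10⁻⁵ T, B₂ = 2.39×10⁻⁵ T.
Between parallel currents the two contributions point in opposite directions, so they subtract. B = |B₁ − B₂| = |9.45×10⁻⁵ − 2.39×10⁻⁵| = 7.06×10⁻⁵ T.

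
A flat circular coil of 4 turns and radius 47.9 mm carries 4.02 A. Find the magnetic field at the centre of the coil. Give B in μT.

B ≈ 211 μT

For an N-turn flat coil, B = Nμ₀I/(2R) with R = 0.0479 m.
B = 4 × 5.27×10⁻⁵ T = 2.11×10⁻⁴ T.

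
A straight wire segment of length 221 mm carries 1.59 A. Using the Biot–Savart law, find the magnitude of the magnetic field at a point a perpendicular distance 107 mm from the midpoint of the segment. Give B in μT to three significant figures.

For a finite straight segment, B = (μ₀I/4πd)(sinθ₁ + sinθ₂), where θ₁, θ₂ are the angles from the perpendicular to each end.
The perpendicular from the point meets the wire at its midpoint, so each end is L/2 = 0.1105 m away along the wire.
sinθ₁ = 0.1105/√(0.1105²+0.107²) = 0.7184; sinθ₂ = 0.1105/√(0.1105²+0.107²) = 0.7184.
B = (4π×10⁻⁷ × 1.59) / (4π × 0.107) × (0.7184 + 0.7184) = 2.14×10⁻⁶ T.

B ≈ 2.14 μT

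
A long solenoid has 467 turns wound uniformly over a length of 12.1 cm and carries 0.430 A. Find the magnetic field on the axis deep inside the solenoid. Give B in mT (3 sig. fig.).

B ≈ 2.09 mT

Inside a long solenoid, B = μ₀nI with n = 3860 turns/m.
B = 4π×10⁻⁷ × 3860 × 0.430 = 2.09×10⁻³ T.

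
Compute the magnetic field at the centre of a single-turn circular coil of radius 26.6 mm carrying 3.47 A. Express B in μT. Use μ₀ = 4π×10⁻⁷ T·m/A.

At the centre of a circular loop the Biot–Savart law gives B = μ₀I/(2R).
B = (4π×10⁻⁷ × 3.47) / (2 × 0.0266) = 8.20×10⁻⁵ T.

B ≈ 82.0 μT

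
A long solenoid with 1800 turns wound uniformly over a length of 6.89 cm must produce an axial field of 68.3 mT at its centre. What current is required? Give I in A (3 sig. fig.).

Inside a long solenoid B = μ₀nI with n = 2.612×10⁴ m⁻¹, so I = B/(μ₀n).
I = 6.83×10⁻² / (4π×10⁻⁷ × 2.612×10⁴) = 2.08 A.

I ≈ 2.08 A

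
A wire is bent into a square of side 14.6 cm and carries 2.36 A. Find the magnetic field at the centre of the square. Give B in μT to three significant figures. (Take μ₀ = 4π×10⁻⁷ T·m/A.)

B ≈ 18.3 μT

Each side is a finite straight segment at perpendicular distance d = a/(2 tan(π/4)) = 0.073 m from the centre, with end-angles ±π/4.
One side contributes B₁ = (μ₀I/4πd)·2 sin(π/4) = 4.57×10⁻⁶ T.
All 4 sides add in the same direction: B = 4 × 4.57×10⁻⁶ = 1.83×10⁻⁵ T.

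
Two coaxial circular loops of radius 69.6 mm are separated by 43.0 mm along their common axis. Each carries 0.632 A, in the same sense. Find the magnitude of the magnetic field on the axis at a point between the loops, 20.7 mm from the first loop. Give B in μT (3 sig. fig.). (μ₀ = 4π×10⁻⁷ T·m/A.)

Each loop contributes B = μ₀IR²/[2(R²+z²)^(3/2)] on the axis, with z measured from that loop.
Loop 1 (z = 0.0207 m): B₁ = 5.02×10⁻⁶ T. Loop 2 (z = 0.0223 m): B₂ = 4.93×10⁻⁶ T.
The fields add: B = B₁ + B₂ = 9.95×10⁻⁶ T.

B ≈ 9.95 μT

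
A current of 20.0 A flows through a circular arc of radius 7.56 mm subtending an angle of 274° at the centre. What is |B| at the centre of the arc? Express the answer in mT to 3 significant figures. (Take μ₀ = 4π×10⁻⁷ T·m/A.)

The Biot–Savart field of a circular arc at its centre is B = μ₀Iφ/(4πR), with φ = 4.782 rad.
B = (4π×10⁻⁷ × 20.0 × 4.782) / (4π × 0.00756) = 1.27×10⁻³ T.

B ≈ 1.27 mT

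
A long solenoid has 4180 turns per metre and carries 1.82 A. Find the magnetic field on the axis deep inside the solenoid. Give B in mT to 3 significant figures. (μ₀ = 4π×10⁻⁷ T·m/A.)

Inside a long solenoid, B = μ₀nI with n = 4180 turns/m.
B = 4π×10⁻⁷ × 4180 × 1.82 = 9.56×10⁻³ T.

B ≈ 9.56 mT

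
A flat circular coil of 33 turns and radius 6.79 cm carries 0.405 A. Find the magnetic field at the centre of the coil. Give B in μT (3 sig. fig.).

For an N-turn flat coil, B = Nμ₀I/(2R) with R = 0.0679 m.
B = 33 × 3.75×10⁻⁶ T = 1.24×10⁻⁴ T.

B ≈ 124 μT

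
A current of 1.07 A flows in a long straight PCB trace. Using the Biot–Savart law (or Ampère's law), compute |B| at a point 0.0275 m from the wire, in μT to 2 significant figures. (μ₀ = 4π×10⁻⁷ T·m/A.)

B ≈ 7.8 μT

For an infinitely long straight wire, B = μ₀I/(2πd).
B = (4π×10⁻⁷ × 1.07) / (2π × 0.0275) = 7.78×10⁻⁶ T.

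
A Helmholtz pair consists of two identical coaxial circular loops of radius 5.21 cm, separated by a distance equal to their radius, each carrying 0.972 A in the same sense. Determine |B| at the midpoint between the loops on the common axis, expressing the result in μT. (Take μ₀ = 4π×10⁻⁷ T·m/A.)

B ≈ 16.8 μT

Each loop contributes B = μ₀IR²/[2(R²+z²)^(3/2)] on the axis, with z measured from that loop.
Loop 1 (z = 0.02605 m): B₁ = 8.39×10⁻⁶ T. Loop 2 (z = 0.02605 m): B₂ = 8.39×10⁻⁶ T.
The fields add: B = B₁ + B₂ = 1.68×10⁻⁵ T.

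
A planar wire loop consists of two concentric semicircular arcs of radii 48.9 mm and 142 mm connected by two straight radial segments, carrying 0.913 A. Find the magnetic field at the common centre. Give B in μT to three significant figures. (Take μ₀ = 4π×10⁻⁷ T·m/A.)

The radial connectors point toward the centre, so dl × r̂ = 0 and they contribute nothing.
Each semicircle gives μ₀I/(4R): inner arc 5.87×10⁻⁶ T, outer arc 2.02×10⁻⁶ T.
The two arcs carry current in opposite angular senses, so their fields oppose: B = |5.87×10⁻⁶ − 2.02×10⁻⁶| = 3.85×10⁻⁶ T.

B ≈ 3.85 μT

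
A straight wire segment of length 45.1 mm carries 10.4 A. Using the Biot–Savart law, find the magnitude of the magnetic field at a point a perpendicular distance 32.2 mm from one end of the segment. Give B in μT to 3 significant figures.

For a finite straight segment, B = (μ₀I/4πd)(sinθ₁ + sinθ₂), where θ₁, θ₂ are the angles from the perpendicular to each end.
The perpendicular foot is at one end, so the two end-offsets along the wire are 0 and L = 0.0451 m.
sinθ₁ = 0/√(0²+0.0322²) = 0.0000; sinθ₂ = 0.0451/√(0.0451²+0.0322²) = 0.8139.
B = (4π×10⁻⁷ × 10.4) / (4π × 0.0322) × (0.0000 + 0.8139) = 2.63×10⁻⁵ T.

B ≈ 26.3 μT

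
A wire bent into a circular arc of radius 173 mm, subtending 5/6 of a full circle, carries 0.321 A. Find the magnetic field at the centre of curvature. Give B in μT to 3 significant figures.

The Biot–Savart field of a circular arc at its centre is B = μ₀Iφ/(4πR), with φ = 5.236 rad.
B = (4π×10⁻⁷ × 0.321 × 5.236) / (4π × 0.173) = 9.72×10⁻⁷ T.

B ≈ 0.972 μT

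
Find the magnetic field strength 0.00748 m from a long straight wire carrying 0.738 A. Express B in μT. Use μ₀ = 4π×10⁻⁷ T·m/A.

For an infinitely long straight wire, B = μ₀I/(2πd).
B = (4π×10⁻⁷ × 0.738) / (2π × 0.00748) = 1.97×10⁻⁵ T.

B ≈ 19.7 μT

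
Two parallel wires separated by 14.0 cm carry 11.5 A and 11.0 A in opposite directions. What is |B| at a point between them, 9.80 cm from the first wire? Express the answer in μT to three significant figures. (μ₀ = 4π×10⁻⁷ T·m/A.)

B ≈ 75.9 μT

Each long wire gives B = μ₀I/(2πd). Distances are d₁ = 0.098 m and d₂ = 0.042 m.
B₁ = 2.35×10⁻⁵ T, B₂ = 5.24×10⁻⁵ T.
Between antiparallel currents both contributions point the same way, so they add. B = B₁ + B₂ = 2.35×10⁻⁵ + 5.24×10⁻⁵ = 7.59×10⁻⁵ T.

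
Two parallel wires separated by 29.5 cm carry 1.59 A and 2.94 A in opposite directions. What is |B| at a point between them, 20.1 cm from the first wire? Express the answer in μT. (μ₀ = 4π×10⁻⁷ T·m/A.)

B ≈ 7.84 μT

Each long wire gives B = μ₀I/(2πd). Distances are d₁ = 0.201 m and d₂ = 0.094 m.
B₁ = 1.58×10⁻⁶ T, B₂ = 6.26×10⁻⁶ T.
Between antiparallel currents both contributions point the same way, so they add. B = B₁ + B₂ = 1.58×10⁻⁶ + 6.26×10⁻⁶ = 7.84×10⁻⁶ T.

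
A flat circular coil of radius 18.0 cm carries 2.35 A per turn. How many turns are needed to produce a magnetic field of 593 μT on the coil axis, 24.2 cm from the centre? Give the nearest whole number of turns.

For an N-turn coil, B = Nμ₀IR²/[2(R²+z²)^(3/2)]. A single turn gives B₁ = 1.74×10⁻⁶ T with R = 0.18 m, z = 0.242 m.
N = B/B₁ = 5.93×10⁻⁴ / 1.74×10⁻⁶ = 340.07.

N = 340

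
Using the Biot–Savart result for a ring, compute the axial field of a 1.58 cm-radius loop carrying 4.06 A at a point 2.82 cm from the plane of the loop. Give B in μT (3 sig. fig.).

B ≈ 18.9 μT

On the axis of a circular loop, B = μ₀IR² / [2(R²+z²)^(3/2)].
R² + z² = (0.0158)² + (0.0282)² = 0.001045 m², and (R²+z²)^(3/2) = 3.38×10⁻⁵ m³.
B = (4π×10⁻⁷ × 4.06 × 0.0002496) / (2 × 3.38×10⁻⁵) = 1.89×10⁻⁵ T.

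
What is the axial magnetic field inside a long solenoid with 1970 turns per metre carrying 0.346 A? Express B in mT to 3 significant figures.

B ≈ 0.857 mT

Inside a long solenoid, B = μ₀nI with n = 1970 turns/m.
B = 4π×10⁻⁷ × 1970 × 0.346 = 8.57×10⁻⁴ T.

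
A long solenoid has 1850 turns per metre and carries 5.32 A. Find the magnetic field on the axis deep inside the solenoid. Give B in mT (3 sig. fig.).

B ≈ 12.4 mT

Inside a long solenoid, B = μ₀nI with n = 1850 turns/m.
B = 4π×10⁻⁷ × 1850 × 5.32 = 1.24×10⁻² T.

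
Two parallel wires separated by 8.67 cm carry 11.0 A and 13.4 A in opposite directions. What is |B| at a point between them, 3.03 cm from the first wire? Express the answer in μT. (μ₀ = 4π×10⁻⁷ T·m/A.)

B ≈ 120 μT

Each long wire gives B = μ₀I/(2πd). Distances are d₁ = 0.0303 m and d₂ = 0.0564 m.
B₁ = 7.26×10⁻⁵ T, B₂ = 4.75×10⁻⁵ T.
Between antiparallel currents both contributions point the same way, so they add. B = B₁ + B₂ = 7.26×10⁻⁵ + 4.75×10⁻⁵ = 1.20×10⁻⁴ T.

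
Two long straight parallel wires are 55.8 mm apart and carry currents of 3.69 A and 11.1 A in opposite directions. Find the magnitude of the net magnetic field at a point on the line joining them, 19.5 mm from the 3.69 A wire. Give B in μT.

B ≈ 99.0 μT

Each long wire gives B = μ₀I/(2πd). Distances are d₁ = 0.0195 m and d₂ = 0.0363 m.
B₁ = 3.78×10⁻⁵ T, B₂ = 6.12×10⁻⁵ T.
Between antiparallel currents both contributions point the same way, so they add. B = B₁ + B₂ = 3.78×10⁻⁵ + 6.12×10⁻⁵ = 9.90×10⁻⁵ T.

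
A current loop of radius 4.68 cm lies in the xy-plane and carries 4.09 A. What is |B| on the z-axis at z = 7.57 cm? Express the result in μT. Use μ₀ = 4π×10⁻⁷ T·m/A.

B ≈ 7.98 μT

On the axis of a circular loop, B = μ₀IR² / [2(R²+z²)^(3/2)].
R² + z² = (0.0468)² + (0.0757)² = 0.007921 m², and (R²+z²)^(3/2) = 7.05×10⁻⁴ m³.
B = (4π×10⁻⁷ × 4.09 × 0.00219) / (2 × 7.05×10⁻⁴) = 7.98×10⁻⁶ T.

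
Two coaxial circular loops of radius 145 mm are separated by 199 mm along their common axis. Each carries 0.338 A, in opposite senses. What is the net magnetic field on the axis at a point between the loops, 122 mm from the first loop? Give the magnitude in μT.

Each loop contributes B = μ₀IR²/[2(R²+z²)^(3/2)] on the axis, with z measured from that loop.
Loop 1 (z = 0.122 m): B₁ = 6.56×10⁻⁷ T. Loop 2 (z = 0.077 m): B₂ = 1.01×10⁻⁶ T.
The fields oppose: B = |B₁ − B₂| = 3.53×10⁻⁷ T.

B ≈ 0.353 μT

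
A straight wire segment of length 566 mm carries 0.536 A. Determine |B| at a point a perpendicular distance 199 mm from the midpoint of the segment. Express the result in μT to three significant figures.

For a finite straight segment, B = (μ₀I/4πd)(sinθ₁ + sinθ₂), where θ₁, θ₂ are the angles from the perpendicular to each end.
The perpendicular from the point meets the wire at its midpoint, so each end is L/2 = 0.283 m away along the wire.
sinθ₁ = 0.283/√(0.283²+0.199²) = 0.8180; sinθ₂ = 0.283/√(0.283²+0.199²) = 0.8180.
B = (4π×10⁻⁷ × 0.536) / (4π × 0.199) × (0.8180 + 0.8180) = 4.41×10⁻⁷ T.

B ≈ 0.441 μT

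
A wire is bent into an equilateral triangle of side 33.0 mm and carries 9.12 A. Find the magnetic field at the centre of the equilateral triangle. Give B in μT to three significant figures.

B ≈ 497 μT

Each side is a finite straight segment at perpendicular distance d = a/(2 tan(π/3)) = 0.009526 m from the centre, with end-angles ±π/3.
One side contributes B₁ = (μ₀I/4πd)·2 sin(π/3) = 1.66×10⁻⁴ T.
All 3 sides add in the same direction: B = 3 × 1.66×10⁻⁴ = 4.97×10⁻⁴ T.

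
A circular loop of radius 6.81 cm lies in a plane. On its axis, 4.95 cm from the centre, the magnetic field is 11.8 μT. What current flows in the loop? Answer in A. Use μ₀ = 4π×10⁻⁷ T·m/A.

I ≈ 2.42 A

On the axis of a loop, B = μ₀IR²/[2(R²+z²)^(3/2)], so I = 2B(R²+z²)^(3/2)/(μ₀R²).
R² + z² = 0.004638 + 0.00245 = 0.007088 m²; raised to 3/2 gives 5.97×10⁻⁴ m³.
I = 2 × 1.18×10⁻⁵ × 5.97×10⁻⁴ / (1.26×10⁻⁶ × 0.004638) = 2.42 A.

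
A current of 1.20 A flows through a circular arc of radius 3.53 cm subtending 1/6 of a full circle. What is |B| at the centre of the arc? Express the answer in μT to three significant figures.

The Biot–Savart field of a circular arc at its centre is B = μ₀Iφ/(4πR), with φ = 1.047 rad.
B = (4π×10⁻⁷ × 1.20 × 1.047) / (4π × 0.0353) = 3.56×10⁻⁶ T.

B ≈ 3.56 μT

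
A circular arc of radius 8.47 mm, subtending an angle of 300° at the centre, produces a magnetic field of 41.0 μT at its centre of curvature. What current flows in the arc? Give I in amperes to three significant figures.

I ≈ 0.663 A

For a circular arc, B = μ₀Iφ/(4πR) with φ in radians; here φ = 5.236 rad.
So I = 4πRB/(μ₀φ) = 4π × 0.00847 × 4.10×10⁻⁵ / (4π×10⁻⁷ × 5.236) = 0.663 A.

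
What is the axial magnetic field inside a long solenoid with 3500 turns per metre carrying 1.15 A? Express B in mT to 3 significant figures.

Inside a long solenoid, B = μ₀nI with n = 3500 turns/m.
B = 4π×10⁻⁷ × 3500 × 1.15 = 5.06×10⁻³ T.

B ≈ 5.06 mT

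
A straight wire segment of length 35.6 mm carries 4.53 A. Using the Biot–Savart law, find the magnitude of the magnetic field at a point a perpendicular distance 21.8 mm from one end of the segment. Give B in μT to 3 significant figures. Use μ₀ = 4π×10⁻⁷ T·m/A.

For a finite straight segment, B = (μ₀I/4πd)(sinθ₁ + sinθ₂), where θ₁, θ₂ are the angles from the perpendicular to each end.
The perpendicular foot is at one end, so the two end-offsets along the wire are 0 and L = 0.0356 m.
sinθ₁ = 0/√(0²+0.0218²) = 0.0000; sinθ₂ = 0.0356/√(0.0356²+0.0218²) = 0.8528.
B = (4π×10⁻⁷ × 4.53) / (4π × 0.0218) × (0.0000 + 0.8528) = 1.77×10⁻⁵ T.

B ≈ 17.7 μT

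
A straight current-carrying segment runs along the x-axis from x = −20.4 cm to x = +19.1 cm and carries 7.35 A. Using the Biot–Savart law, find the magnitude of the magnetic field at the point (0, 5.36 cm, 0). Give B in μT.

B ≈ 26.5 μT

For a finite straight segment, B = (μ₀I/4πd)(sinθ₁ + sinθ₂), where θ₁, θ₂ are the angles from the perpendicular to each end.
The perpendicular distance is d = 0.0536 m; the end-offsets along the wire are a = 0.204 m and b = 0.191 m.
sinθ₁ = 0.204/√(0.204²+0.0536²) = 0.9672; sinθ₂ = 0.191/√(0.191²+0.0536²) = 0.9628.
B = (4π×10⁻⁷ × 7.35) / (4π × 0.0536) × (0.9672 + 0.9628) = 2.65×10⁻⁵ T.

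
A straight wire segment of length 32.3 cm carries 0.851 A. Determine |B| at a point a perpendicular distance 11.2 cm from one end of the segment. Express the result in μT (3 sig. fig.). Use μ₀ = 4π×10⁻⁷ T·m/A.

B ≈ 0.718 μT

For a finite straight segment, B = (μ₀I/4πd)(sinθ₁ + sinθ₂), where θ₁, θ₂ are the angles from the perpendicular to each end.
The perpendicular foot is at one end, so the two end-offsets along the wire are 0 and L = 0.323 m.
sinθ₁ = 0/√(0²+0.112²) = 0.0000; sinθ₂ = 0.323/√(0.323²+0.112²) = 0.9448.
B = (4π×10⁻⁷ × 0.851) / (4π × 0.112) × (0.0000 + 0.9448) = 7.18×10⁻⁷ T.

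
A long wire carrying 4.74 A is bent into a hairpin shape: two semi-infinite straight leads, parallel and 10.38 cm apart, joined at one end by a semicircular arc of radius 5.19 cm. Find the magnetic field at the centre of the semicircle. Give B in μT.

B ≈ 47.0 μT

The semicircular arc contributes B_arc = μ₀I·π/(4πR) = μ₀I/(4R) = 2.87×10⁻⁵ T.
Each semi-infinite lead is at perpendicular distance R = 0.0519 m from the centre, with the perpendicular foot at its near end, so it contributes μ₀I/(4πR); both point the same way, together 1.83×10⁻⁵ T.
Arc and leads all point the same direction: B = 2.87×10⁻⁵ + 1.83×10⁻⁵ = 4.70×10⁻⁵ T.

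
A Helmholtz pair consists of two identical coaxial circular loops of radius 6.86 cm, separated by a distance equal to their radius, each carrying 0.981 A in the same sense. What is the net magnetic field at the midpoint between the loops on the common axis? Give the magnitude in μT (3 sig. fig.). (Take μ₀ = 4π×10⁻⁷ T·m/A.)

B ≈ 12.9 μT

Each loop contributes B = μ₀IR²/[2(R²+z²)^(3/2)] on the axis, with z measured from that loop.
Loop 1 (z = 0.0343 m): B₁ = 6.43×10⁻⁶ T. Loop 2 (z = 0.0343 m): B₂ = 6.43×10⁻⁶ T.
The fields add: B = B₁ + B₂ = 1.29×10⁻⁵ T.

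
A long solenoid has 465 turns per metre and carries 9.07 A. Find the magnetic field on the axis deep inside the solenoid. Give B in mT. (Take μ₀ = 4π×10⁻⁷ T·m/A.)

Inside a long solenoid, B = μ₀nI with n = 465 turns/m.
B = 4π×10⁻⁷ × 465 × 9.07 = 5.30×10⁻³ T.

B ≈ 5.30 mT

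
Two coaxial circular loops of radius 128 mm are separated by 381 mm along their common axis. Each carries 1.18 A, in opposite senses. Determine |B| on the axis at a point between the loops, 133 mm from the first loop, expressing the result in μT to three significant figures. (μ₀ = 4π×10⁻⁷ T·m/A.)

Each loop contributes B = μ₀IR²/[2(R²+z²)^(3/2)] on the axis, with z measured from that loop.
Loop 1 (z = 0.133 m): B₁ = 1.93×10⁻⁶ T. Loop 2 (z = 0.248 m): B₂ = 5.59×10⁻⁷ T.
The fields oppose: B = |B₁ − B₂| = 1.37×10⁻⁶ T.

B ≈ 1.37 μT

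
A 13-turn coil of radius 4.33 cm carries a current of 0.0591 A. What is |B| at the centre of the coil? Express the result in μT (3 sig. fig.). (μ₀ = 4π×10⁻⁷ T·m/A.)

For an N-turn flat coil, B = Nμ₀I/(2R) with R = 0.0433 m.
B = 13 × 8.58×10⁻⁷ T = 1.11×10⁻⁵ T.

B ≈ 11.1 μT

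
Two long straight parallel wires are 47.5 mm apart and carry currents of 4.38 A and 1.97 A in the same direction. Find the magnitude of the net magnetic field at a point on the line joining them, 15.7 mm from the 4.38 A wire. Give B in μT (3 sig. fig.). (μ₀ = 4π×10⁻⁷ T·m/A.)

B ≈ 43.4 μT

Each long wire gives B = μ₀I/(2πd). Distances are d₁ = 0.0157 m and d₂ = 0.0318 m.
B₁ = 5.58×10⁻⁵ T, B₂ = 1.24×10⁻⁵ T.
Between parallel currents the two contributions point in opposite directions, so they subtract. B = |B₁ − B₂| = |5.58×10⁻⁵ − 1.24×10⁻⁵| = 4.34×10⁻⁵ T.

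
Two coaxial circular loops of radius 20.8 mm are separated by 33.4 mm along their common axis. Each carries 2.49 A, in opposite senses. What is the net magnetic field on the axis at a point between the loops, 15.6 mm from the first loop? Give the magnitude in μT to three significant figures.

B ≈ 5.52 μT

Each loop contributes B = μ₀IR²/[2(R²+z²)^(3/2)] on the axis, with z measured from that loop.
Loop 1 (z = 0.0156 m): B₁ = 3.85×10⁻⁵ T. Loop 2 (z = 0.0178 m): B₂ = 3.30×10⁻⁵ T.
The fields oppose: B = |B₁ − B₂| = 5.52×10⁻⁶ T.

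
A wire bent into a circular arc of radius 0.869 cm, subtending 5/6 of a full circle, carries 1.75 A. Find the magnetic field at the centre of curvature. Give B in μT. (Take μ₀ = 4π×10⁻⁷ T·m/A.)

B ≈ 105 μT

The Biot–Savart field of a circular arc at its centre is B = μ₀Iφ/(4πR), with φ = 5.236 rad.
B = (4π×10⁻⁷ × 1.75 × 5.236) / (4π × 0.00869) = 1.05×10⁻⁴ T.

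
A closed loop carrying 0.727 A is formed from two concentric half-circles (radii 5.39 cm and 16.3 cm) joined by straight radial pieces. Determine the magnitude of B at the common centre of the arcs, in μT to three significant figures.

B ≈ 2.84 μT

The radial connectors point toward the centre, so dl × r̂ = 0 and they contribute nothing.
Each semicircle gives μ₀I/(4R): inner arc 4.24×10⁻⁶ T, outer arc 1.40×10⁻⁶ T.
The two arcs carry current in opposite angular senses, so their fields oppose: B = |4.24×10⁻⁶ − 1.40×10⁻⁶| = 2.84×10⁻⁶ T.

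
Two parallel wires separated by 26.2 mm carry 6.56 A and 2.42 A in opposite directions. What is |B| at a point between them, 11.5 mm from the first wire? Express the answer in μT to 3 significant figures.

B ≈ 147 μT

Each long wire gives B = μ₀I/(2πd). Distances are d₁ = 0.0115 m and d₂ = 0.0147 m.
B₁ = 1.14×10⁻⁴ T, B₂ = 3.29×10⁻⁵ T.
Between antiparallel currents both contributions point the same way, so they add. B = B₁ + B₂ = 1.14×10⁻⁴ + 3.29×10⁻⁵ = 1.47×10⁻⁴ T.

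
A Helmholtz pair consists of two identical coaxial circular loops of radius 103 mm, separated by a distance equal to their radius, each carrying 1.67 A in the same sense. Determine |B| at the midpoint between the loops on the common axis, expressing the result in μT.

B ≈ 14.6 μT

Each loop contributes B = μ₀IR²/[2(R²+z²)^(3/2)] on the axis, with z measured from that loop.
Loop 1 (z = 0.0515 m): B₁ = 7.29×10⁻⁶ T. Loop 2 (z = 0.0515 m): B₂ = 7.29×10⁻⁶ T.
The fields add: B = B₁ + B₂ = 1.46×10⁻⁵ T.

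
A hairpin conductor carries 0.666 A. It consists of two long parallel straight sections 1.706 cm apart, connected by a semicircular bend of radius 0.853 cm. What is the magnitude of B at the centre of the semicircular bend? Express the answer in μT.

The semicircular arc contributes B_arc = μ₀I·π/(4πR) = μ₀I/(4R) = 2.45×10⁻⁵ T.
Each semi-infinite lead is at perpendicular distance R = 0.00853 m from the centre, with the perpendicular foot at its near end, so it contributes μ₀I/(4πR); both point the same way, together 1.56×10⁻⁵ T.
Arc and leads all point the same direction: B = 2.45×10⁻⁵ + 1.56×10⁻⁵ = 4.01×10⁻⁵ T.

B ≈ 40.1 μT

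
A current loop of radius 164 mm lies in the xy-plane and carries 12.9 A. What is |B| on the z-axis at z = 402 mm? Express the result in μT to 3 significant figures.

On the axis of a circular loop, B = μ₀IR² / [2(R²+z²)^(3/2)].
R² + z² = (0.164)² + (0.402)² = 0.1885 m², and (R²+z²)^(3/2) = 8.18×10⁻² m³.
B = (4π×10⁻⁷ × 12.9 × 0.0269) / (2 × 8.18×10⁻²) = 2.66×10⁻⁶ T.

B ≈ 2.66 μT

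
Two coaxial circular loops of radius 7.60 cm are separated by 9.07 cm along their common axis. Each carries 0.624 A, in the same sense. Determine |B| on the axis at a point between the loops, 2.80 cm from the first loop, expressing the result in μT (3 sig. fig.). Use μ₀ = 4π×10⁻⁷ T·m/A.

Each loop contributes B = μ₀IR²/[2(R²+z²)^(3/2)] on the axis, with z measured from that loop.
Loop 1 (z = 0.028 m): B₁ = 4.26×10⁻⁶ T. Loop 2 (z = 0.0627 m): B₂ = 2.37×10⁻⁶ T.
The fields add: B = B₁ + B₂ = 6.63×10⁻⁶ T.

B ≈ 6.63 μT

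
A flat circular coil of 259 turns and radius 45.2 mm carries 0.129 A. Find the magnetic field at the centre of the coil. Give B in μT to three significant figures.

B ≈ 464 μT

For an N-turn flat coil, B = Nμ₀I/(2R) with R = 0.0452 m.
B = 259 × 1.79×10⁻⁶ T = 4.64×10⁻⁴ T.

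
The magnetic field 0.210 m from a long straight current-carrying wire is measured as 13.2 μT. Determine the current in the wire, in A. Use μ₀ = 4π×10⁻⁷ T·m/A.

For a long straight wire B = μ₀I/(2πd), so I = 2πdB/μ₀.
I = 2π × 0.21 × 1.32×10⁻⁵ / (4π×10⁻⁷) = 13.9 A.

I ≈ 13.9 A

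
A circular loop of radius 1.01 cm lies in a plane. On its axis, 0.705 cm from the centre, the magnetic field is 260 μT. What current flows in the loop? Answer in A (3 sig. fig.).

On the axis of a loop, B = μ₀IR²/[2(R²+z²)^(3/2)], so I = 2B(R²+z²)^(3/2)/(μ₀R²).
R² + z² = 0.000102 + 4.970×10⁻⁵ = 0.0001517 m²; raised to 3/2 gives 1.87×10⁻⁶ m³.
I = 2 × 2.60×10⁻⁴ × 1.87×10⁻⁶ / (1.26×10⁻⁶ × 0.000102) = 7.58 A.

I ≈ 7.58 A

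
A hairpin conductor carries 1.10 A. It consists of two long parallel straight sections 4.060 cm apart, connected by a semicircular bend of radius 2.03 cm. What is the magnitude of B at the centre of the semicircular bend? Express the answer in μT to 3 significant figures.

B ≈ 27.9 μT

The semicircular arc contributes B_arc = μ₀I·π/(4πR) = μ₀I/(4R) = 1.70×10⁻⁵ T.
Each semi-infinite lead is at perpendicular distance R = 0.0203 m from the centre, with the perpendicular foot at its near end, so it contributes μ₀I/(4πR); both point the same way, together 1.08×10⁻⁵ T.
Arc and leads all point the same direction: B = 1.70×10⁻⁵ + 1.08×10⁻⁵ = 2.79×10⁻⁵ T.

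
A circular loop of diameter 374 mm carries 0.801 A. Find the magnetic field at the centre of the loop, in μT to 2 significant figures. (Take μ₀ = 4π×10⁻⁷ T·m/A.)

B ≈ 2.7 μT

At the centre of a circular loop the Biot–Savart law gives B = μ₀I/(2R) (so R = 0.187 m).
B = (4π×10⁻⁷ × 0.801) / (2 × 0.187) = 2.69×10⁻⁶ T.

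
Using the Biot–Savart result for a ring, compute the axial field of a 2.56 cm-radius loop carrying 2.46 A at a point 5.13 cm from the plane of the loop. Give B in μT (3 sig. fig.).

On the axis of a circular loop, B = μ₀IR² / [2(R²+z²)^(3/2)].
R² + z² = (0.0256)² + (0.0513)² = 0.003287 m², and (R²+z²)^(3/2) = 1.88×10⁻⁴ m³.
B = (4π×10⁻⁷ × 2.46 × 0.0006554) / (2 × 1.88×10⁻⁴) = 5.38×10⁻⁶ T.

B ≈ 5.38 μT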